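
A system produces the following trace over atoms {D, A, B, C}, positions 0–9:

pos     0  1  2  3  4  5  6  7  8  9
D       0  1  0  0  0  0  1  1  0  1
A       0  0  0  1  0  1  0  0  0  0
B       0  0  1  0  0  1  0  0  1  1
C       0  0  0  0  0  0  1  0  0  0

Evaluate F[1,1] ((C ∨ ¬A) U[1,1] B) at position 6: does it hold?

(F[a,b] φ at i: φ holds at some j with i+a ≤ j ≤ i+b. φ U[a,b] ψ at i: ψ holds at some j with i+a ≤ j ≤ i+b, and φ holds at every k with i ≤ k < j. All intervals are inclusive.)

Yes

Check ((C ∨ ¬A) U[1,1] B) at each j in [7,7]:
  j=7: holds
Found at j=7 → formula holds.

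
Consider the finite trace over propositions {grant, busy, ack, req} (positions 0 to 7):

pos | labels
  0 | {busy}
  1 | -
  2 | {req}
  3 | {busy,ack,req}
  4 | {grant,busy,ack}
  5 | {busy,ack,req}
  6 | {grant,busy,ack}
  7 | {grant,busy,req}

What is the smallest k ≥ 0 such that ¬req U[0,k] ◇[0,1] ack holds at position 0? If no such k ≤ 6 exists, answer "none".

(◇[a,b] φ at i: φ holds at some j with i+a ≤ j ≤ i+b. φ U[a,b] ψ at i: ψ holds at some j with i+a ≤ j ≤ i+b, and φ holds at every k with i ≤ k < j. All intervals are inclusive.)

2

Need earliest j ≥ 0 with ◇[0,1] ack, and ¬req at every k in [0,j-1].
  j=0: rhs fails.
  j=1: rhs fails.
  j=2: rhs holds; lhs holds on [0,1]. k = 2.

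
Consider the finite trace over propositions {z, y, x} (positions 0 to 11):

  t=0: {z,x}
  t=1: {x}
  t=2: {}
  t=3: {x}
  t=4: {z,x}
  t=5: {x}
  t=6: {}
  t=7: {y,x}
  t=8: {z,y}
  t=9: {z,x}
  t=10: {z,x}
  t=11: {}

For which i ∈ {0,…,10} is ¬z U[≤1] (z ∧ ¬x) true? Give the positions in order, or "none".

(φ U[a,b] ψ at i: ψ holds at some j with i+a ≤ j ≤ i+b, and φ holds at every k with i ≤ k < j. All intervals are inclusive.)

Evaluate at each i in [0,10]:
  i=0: ✗ (no rhs in [0,1])
  i=1: ✗ (no rhs in [1,2])
  i=2: ✗ (no rhs in [2,3])
  i=3: ✗ (no rhs in [3,4])
  i=4: ✗ (no rhs in [4,5])
  i=5: ✗ (no rhs in [5,6])
  i=6: ✗ (no rhs in [6,7])
  i=7: ✓ (rhs at j=8; lhs holds on [7,7])
  i=8: ✓ (rhs at j=8)
  i=9: ✗ (no rhs in [9,10])
  i=10: ✗ (no rhs in [10,11])

7, 8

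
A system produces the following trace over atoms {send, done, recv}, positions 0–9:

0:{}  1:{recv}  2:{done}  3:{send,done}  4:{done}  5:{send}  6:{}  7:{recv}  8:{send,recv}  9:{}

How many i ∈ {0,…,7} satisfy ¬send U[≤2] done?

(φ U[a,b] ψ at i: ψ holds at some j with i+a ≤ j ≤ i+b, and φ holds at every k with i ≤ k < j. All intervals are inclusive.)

Evaluate at each i in [0,7]:
  i=0: ✓ (rhs at j=2; lhs holds on [0,1])
  i=1: ✓ (rhs at j=2; lhs holds on [1,1])
  i=2: ✓ (rhs at j=2)
  i=3: ✓ (rhs at j=3)
  i=4: ✓ (rhs at j=4)
  i=5: ✗ (no rhs in [5,7])
  i=6: ✗ (no rhs in [6,8])
  i=7: ✗ (no rhs in [7,9])
Positions where it holds: {0, 1, 2, 3, 4} → 5.

5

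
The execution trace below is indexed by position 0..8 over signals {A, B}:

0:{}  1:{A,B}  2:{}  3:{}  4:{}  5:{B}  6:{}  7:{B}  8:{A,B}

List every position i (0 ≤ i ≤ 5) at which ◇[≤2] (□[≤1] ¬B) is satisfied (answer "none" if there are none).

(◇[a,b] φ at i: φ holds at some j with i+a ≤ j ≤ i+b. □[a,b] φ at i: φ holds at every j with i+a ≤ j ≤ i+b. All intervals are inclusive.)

Evaluate at each i in [0,5]:
  i=0: ✓ (witness j=2)
  i=1: ✓ (witness j=2)
  i=2: ✓ (witness j=2)
  i=3: ✓ (witness j=3)
  i=4: ✗ (none in [4,6])
  i=5: ✗ (none in [5,7])

0, 1, 2, 3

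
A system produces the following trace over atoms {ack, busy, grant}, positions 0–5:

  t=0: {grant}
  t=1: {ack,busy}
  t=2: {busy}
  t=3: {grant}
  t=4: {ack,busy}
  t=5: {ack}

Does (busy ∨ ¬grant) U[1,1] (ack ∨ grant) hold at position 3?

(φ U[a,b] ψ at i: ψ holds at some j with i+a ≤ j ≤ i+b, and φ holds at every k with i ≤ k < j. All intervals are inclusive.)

Need some j in [4,4] with (ack ∨ grant), and (busy ∨ ¬grant) at every k in [3,j-1].
  j=4: (ack ∨ grant) holds, but (busy ∨ ¬grant) fails at k=3 → not this j.
No j in the window works → until fails.

Does not hold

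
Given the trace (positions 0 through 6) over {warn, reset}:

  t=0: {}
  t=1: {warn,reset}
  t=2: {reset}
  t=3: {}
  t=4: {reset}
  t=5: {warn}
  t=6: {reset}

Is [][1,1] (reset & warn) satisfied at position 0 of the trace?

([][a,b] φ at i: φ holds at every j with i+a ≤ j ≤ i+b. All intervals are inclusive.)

True

Check (reset & warn) at every j in [1,1]:
  j=1: true
All positions satisfy it → formula holds.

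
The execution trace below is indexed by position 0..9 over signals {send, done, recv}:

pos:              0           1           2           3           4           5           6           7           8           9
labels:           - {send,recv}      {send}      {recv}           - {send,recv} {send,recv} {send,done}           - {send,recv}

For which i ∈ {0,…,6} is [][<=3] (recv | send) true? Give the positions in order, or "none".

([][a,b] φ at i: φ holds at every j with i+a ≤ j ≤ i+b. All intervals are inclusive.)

none

Evaluate at each i in [0,6]:
  i=0: ✗ (fails at j=0)
  i=1: ✗ (fails at j=4)
  i=2: ✗ (fails at j=4)
  i=3: ✗ (fails at j=4)
  i=4: ✗ (fails at j=4)
  i=5: ✗ (fails at j=8)
  i=6: ✗ (fails at j=8)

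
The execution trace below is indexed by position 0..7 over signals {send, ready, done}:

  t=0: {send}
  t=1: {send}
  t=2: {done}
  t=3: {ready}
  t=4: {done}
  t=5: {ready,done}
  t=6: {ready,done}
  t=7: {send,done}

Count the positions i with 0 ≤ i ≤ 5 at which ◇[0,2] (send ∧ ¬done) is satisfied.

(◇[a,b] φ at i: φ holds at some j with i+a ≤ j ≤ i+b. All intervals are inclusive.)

2

Evaluate at each i in [0,5]:
  i=0: ✓ (witness j=0)
  i=1: ✓ (witness j=1)
  i=2: ✗ (none in [2,4])
  i=3: ✗ (none in [3,5])
  i=4: ✗ (none in [4,6])
  i=5: ✗ (none in [5,7])
Positions where it holds: {0, 1} → 2.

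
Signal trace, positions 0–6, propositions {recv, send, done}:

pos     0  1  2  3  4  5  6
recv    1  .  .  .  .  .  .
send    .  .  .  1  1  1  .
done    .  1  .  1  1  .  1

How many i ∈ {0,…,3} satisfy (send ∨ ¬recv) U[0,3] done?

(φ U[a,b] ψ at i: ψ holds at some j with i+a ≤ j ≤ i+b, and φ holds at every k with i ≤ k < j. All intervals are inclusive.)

Evaluate at each i in [0,3]:
  i=0: ✗ (lhs fails at k=0 before rhs at j=1)
  i=1: ✓ (rhs at j=1)
  i=2: ✓ (rhs at j=3; lhs holds on [2,2])
  i=3: ✓ (rhs at j=3)
Positions where it holds: {1, 2, 3} → 3.

3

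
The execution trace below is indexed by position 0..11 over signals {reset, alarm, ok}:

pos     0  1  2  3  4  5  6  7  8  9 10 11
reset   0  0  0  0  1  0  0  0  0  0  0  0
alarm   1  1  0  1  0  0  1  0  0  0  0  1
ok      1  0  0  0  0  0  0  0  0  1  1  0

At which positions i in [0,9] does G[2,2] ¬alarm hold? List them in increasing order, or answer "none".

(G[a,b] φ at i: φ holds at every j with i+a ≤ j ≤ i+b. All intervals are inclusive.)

Evaluate at each i in [0,9]:
  i=0: ✓ (all of [2,2])
  i=1: ✗ (fails at j=3)
  i=2: ✓ (all of [4,4])
  i=3: ✓ (all of [5,5])
  i=4: ✗ (fails at j=6)
  i=5: ✓ (all of [7,7])
  i=6: ✓ (all of [8,8])
  i=7: ✓ (all of [9,9])
  i=8: ✓ (all of [10,10])
  i=9: ✗ (fails at j=11)

0, 2, 3, 5, 6, 7, 8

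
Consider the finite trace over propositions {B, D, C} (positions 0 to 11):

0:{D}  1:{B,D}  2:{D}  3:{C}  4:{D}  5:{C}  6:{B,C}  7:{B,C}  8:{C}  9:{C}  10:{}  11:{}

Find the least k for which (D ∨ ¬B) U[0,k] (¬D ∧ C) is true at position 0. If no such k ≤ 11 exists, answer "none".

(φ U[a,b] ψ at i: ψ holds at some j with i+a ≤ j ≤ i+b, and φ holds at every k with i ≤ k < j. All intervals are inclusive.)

3

Need earliest j ≥ 0 with (¬D ∧ C), and (D ∨ ¬B) at every k in [0,j-1].
  j=0: rhs fails.
  j=1: rhs fails.
  j=2: rhs fails.
  j=3: rhs holds; lhs holds on [0,2]. k = 3.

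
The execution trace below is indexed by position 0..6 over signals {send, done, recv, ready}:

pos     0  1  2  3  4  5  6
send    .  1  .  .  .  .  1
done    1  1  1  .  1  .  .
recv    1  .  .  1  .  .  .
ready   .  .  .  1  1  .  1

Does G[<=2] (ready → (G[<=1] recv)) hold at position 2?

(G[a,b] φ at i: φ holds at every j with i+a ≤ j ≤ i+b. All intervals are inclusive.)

Check (ready → (G[<=1] recv)) at every j in [2,4]:
  j=2: antecedent false → ✓
  j=3: antecedent true; consequent fails at 4 → ✗
  j=4: antecedent true; consequent fails at 4 → ✗
Fails at j=3 → formula fails.

No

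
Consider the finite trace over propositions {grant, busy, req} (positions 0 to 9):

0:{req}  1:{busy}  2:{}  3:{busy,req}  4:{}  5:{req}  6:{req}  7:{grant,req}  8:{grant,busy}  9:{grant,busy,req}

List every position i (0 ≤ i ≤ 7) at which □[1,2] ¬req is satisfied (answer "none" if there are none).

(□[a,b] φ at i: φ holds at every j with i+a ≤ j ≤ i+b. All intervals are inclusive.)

Evaluate at each i in [0,7]:
  i=0: ✓ (all of [1,2])
  i=1: ✗ (fails at j=3)
  i=2: ✗ (fails at j=3)
  i=3: ✗ (fails at j=5)
  i=4: ✗ (fails at j=5)
  i=5: ✗ (fails at j=6)
  i=6: ✗ (fails at j=7)
  i=7: ✗ (fails at j=9)

0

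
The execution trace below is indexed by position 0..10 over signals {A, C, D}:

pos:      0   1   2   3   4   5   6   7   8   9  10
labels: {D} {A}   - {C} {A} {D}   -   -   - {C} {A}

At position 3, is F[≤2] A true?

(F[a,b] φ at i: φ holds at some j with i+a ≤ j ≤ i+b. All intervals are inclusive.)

Yes

Check A at each j in [3,5]:
  j=3: false
  j=4: true
  j=5: false
Found at j=4 → formula holds.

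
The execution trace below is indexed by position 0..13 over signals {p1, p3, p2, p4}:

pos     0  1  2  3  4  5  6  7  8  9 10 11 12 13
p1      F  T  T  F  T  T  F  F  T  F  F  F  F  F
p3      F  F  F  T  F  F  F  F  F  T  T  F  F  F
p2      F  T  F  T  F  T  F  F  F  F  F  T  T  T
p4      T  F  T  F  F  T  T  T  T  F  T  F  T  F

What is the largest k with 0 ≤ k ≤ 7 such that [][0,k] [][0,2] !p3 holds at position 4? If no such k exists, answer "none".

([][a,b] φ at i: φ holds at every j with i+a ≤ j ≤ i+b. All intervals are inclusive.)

2

[][0,2] !p3 must hold from j=4 onward; find where it first fails.
  j=4: holds
  j=5: holds
  j=6: holds
  j=7: fails
Holds on [4,6], so largest k = 2.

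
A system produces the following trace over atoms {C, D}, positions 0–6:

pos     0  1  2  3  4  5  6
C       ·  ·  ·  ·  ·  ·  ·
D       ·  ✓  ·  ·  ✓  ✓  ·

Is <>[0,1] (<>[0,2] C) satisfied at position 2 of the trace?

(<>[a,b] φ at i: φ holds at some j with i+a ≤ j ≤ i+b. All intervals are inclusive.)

Check <>[0,2] C at each j in [2,3]:
  j=2: fails (none in [2,4])
  j=3: fails (none in [3,5])
No position in the window satisfies it → formula fails.

Does not hold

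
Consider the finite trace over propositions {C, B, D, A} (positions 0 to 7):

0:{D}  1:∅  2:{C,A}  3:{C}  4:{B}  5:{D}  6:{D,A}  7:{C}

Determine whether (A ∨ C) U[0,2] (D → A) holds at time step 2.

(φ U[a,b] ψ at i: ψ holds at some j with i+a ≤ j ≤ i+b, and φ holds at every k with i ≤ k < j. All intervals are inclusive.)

True

Need some j in [2,4] with (D → A), and (A ∨ C) at every k in [2,j-1].
  j=2: (D → A) holds; no prefix to check → satisfied.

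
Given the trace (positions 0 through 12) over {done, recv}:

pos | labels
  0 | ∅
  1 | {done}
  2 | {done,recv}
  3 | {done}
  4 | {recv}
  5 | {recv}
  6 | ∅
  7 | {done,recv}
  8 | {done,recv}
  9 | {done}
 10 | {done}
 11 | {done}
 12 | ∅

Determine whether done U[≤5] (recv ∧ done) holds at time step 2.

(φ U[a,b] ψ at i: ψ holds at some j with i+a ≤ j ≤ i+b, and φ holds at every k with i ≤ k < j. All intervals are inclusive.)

Need some j in [2,7] with (recv ∧ done), and done at every k in [2,j-1].
  j=2: (recv ∧ done) holds; no prefix to check → satisfied.

True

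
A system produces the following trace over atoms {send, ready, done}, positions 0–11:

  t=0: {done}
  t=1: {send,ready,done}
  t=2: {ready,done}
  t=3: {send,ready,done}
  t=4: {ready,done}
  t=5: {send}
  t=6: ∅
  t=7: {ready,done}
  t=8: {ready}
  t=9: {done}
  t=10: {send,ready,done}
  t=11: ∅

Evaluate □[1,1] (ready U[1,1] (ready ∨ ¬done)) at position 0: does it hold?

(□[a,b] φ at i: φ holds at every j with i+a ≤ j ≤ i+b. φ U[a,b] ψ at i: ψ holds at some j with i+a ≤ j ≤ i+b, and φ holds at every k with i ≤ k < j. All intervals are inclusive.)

Check (ready U[1,1] (ready ∨ ¬done)) at every j in [1,1]:
  j=1: holds
All positions satisfy it → formula holds.

Holds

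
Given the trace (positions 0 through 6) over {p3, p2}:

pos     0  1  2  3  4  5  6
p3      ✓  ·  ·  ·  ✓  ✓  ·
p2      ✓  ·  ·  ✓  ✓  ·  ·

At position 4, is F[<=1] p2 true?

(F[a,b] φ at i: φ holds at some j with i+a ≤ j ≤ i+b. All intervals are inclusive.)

True

Check p2 at each j in [4,5]:
  j=4: true
  j=5: false
Found at j=4 → formula holds.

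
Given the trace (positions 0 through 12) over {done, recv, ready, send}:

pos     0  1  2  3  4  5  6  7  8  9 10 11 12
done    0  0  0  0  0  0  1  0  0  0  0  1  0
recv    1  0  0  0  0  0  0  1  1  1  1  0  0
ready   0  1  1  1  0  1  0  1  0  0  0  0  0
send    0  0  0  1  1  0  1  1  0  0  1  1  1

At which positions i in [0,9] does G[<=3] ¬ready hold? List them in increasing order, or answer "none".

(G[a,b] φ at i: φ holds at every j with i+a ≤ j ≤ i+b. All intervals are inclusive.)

Evaluate at each i in [0,9]:
  i=0: ✗ (fails at j=1)
  i=1: ✗ (fails at j=1)
  i=2: ✗ (fails at j=2)
  i=3: ✗ (fails at j=3)
  i=4: ✗ (fails at j=5)
  i=5: ✗ (fails at j=5)
  i=6: ✗ (fails at j=7)
  i=7: ✗ (fails at j=7)
  i=8: ✓ (all of [8,11])
  i=9: ✓ (all of [9,12])

8, 9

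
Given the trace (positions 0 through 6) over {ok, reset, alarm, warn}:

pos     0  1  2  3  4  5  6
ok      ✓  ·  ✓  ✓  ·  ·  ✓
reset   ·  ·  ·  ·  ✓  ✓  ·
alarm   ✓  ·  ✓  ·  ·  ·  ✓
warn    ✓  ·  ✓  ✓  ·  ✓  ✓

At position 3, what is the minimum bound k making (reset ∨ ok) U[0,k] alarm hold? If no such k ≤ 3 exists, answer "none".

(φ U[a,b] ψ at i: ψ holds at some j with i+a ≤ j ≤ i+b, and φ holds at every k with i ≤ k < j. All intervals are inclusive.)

Need earliest j ≥ 3 with alarm, and (reset ∨ ok) at every k in [3,j-1].
  j=3: rhs fails.
  j=4: rhs fails.
  j=5: rhs fails.
  j=6: rhs holds; lhs holds on [3,5]. k = 3.

3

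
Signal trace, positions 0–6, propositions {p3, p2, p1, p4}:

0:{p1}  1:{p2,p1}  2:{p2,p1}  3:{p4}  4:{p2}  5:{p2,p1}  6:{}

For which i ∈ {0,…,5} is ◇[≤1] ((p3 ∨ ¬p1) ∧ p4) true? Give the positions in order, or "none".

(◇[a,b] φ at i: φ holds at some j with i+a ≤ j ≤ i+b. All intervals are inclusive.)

2, 3

Evaluate at each i in [0,5]:
  i=0: ✗ (none in [0,1])
  i=1: ✗ (none in [1,2])
  i=2: ✓ (witness j=3)
  i=3: ✓ (witness j=3)
  i=4: ✗ (none in [4,5])
  i=5: ✗ (none in [5,6])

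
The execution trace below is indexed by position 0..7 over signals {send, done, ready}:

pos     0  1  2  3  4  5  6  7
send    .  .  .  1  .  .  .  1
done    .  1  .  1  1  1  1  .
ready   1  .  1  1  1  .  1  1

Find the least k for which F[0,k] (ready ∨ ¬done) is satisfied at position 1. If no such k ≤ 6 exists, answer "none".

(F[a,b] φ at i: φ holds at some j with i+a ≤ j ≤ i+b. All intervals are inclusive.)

1

Scan j = 1,2,… for (ready ∨ ¬done):
  j=1: fails
  j=2: holds
First hit at j=2, so smallest k = 2-1 = 1.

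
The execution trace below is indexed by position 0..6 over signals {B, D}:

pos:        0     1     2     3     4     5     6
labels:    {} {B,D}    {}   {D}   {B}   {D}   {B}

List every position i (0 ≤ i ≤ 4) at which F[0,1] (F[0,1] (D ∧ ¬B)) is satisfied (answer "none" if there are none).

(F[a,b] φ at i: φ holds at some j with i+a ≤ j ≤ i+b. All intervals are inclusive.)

1, 2, 3, 4

Evaluate at each i in [0,4]:
  i=0: ✗ (none in [0,1])
  i=1: ✓ (witness j=2)
  i=2: ✓ (witness j=2)
  i=3: ✓ (witness j=3)
  i=4: ✓ (witness j=4)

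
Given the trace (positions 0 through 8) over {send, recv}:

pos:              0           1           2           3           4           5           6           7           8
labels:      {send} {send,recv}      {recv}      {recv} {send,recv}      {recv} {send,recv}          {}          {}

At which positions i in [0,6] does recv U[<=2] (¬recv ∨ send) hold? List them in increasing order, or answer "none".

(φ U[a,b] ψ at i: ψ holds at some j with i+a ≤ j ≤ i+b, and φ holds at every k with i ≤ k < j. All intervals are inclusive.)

0, 1, 2, 3, 4, 5, 6

Evaluate at each i in [0,6]:
  i=0: ✓ (rhs at j=0)
  i=1: ✓ (rhs at j=1)
  i=2: ✓ (rhs at j=4; lhs holds on [2,3])
  i=3: ✓ (rhs at j=4; lhs holds on [3,3])
  i=4: ✓ (rhs at j=4)
  i=5: ✓ (rhs at j=6; lhs holds on [5,5])
  i=6: ✓ (rhs at j=6)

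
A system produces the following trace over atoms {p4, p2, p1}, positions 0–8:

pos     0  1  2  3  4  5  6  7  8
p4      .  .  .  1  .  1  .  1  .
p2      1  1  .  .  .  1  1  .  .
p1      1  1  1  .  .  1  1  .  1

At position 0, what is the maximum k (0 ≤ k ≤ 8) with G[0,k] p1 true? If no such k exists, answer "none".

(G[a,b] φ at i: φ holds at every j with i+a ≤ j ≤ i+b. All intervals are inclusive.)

2

p1 must hold from j=0 onward; find where it first fails.
  j=0: holds
  j=1: holds
  j=2: holds
  j=3: fails
Holds on [0,2], so largest k = 2.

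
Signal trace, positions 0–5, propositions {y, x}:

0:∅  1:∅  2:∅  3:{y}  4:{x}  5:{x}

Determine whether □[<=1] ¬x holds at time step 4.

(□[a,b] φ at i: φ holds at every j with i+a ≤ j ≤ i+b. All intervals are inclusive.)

No

Check ¬x at every j in [4,5]:
  j=4: false
  j=5: false
Fails at j=4 → formula fails.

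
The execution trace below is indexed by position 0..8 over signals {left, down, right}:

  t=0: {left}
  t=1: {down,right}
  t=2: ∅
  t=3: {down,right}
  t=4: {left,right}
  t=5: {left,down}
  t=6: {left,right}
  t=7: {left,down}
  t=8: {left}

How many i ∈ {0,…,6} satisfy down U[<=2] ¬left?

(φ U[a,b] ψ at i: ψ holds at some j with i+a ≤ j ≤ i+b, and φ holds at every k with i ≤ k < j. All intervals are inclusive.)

3

Evaluate at each i in [0,6]:
  i=0: ✗ (lhs fails at k=0 before rhs at j=1)
  i=1: ✓ (rhs at j=1)
  i=2: ✓ (rhs at j=2)
  i=3: ✓ (rhs at j=3)
  i=4: ✗ (no rhs in [4,6])
  i=5: ✗ (no rhs in [5,7])
  i=6: ✗ (no rhs in [6,8])
Positions where it holds: {1, 2, 3} → 3.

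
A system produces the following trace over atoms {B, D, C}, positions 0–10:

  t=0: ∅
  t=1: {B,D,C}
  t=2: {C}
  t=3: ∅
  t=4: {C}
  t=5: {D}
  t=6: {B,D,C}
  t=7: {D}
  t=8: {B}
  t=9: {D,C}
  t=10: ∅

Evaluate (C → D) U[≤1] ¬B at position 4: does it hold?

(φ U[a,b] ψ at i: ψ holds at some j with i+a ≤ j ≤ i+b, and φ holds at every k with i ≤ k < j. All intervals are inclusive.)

Holds

Need some j in [4,5] with ¬B, and (C → D) at every k in [4,j-1].
  j=4: ¬B holds; no prefix to check → satisfied.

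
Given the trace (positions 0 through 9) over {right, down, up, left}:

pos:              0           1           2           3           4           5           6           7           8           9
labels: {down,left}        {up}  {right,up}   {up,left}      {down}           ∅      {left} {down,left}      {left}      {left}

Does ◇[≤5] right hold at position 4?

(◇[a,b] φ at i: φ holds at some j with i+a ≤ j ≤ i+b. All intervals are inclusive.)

Check right at each j in [4,9]:
  j=4: false
  j=5: false
  j=6: false
  j=7: false
  j=8: false
  j=9: false
No position in the window satisfies it → formula fails.

Does not hold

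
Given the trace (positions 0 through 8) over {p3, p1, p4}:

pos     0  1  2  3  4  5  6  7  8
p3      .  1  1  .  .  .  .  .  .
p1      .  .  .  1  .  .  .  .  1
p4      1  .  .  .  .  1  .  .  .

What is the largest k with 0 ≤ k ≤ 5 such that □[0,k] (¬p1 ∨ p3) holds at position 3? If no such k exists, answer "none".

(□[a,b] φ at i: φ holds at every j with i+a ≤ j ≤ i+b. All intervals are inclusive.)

none

(¬p1 ∨ p3) must hold from j=3 onward; find where it first fails.
  j=3: fails → no k works.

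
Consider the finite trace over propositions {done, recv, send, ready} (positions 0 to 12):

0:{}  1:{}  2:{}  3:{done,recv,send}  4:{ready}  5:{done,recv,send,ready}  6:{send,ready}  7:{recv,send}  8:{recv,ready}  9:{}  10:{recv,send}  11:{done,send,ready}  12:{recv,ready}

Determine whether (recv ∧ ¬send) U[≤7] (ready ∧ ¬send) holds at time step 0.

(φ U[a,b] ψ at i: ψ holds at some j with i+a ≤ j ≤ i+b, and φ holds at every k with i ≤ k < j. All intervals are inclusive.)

No

Need some j in [0,7] with (ready ∧ ¬send), and (recv ∧ ¬send) at every k in [0,j-1].
  j=0: (ready ∧ ¬send) false.
  j=1: (ready ∧ ¬send) false.
  j=2: (ready ∧ ¬send) false.
  j=3: (ready ∧ ¬send) false.
  j=4: (ready ∧ ¬send) holds, but (recv ∧ ¬send) fails at k=0 → not this j.
  j=5: (ready ∧ ¬send) false.
  j=6: (ready ∧ ¬send) false.
  j=7: (ready ∧ ¬send) false.
No j in the window works → until fails.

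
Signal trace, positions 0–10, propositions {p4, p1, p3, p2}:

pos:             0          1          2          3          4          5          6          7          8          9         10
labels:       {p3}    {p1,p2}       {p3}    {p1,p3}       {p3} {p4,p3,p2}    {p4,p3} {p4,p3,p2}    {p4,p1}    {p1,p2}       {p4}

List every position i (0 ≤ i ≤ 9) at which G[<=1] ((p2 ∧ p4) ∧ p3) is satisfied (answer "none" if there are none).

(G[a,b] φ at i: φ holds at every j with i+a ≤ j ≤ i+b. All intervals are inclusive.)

Evaluate at each i in [0,9]:
  i=0: ✗ (fails at j=0)
  i=1: ✗ (fails at j=1)
  i=2: ✗ (fails at j=2)
  i=3: ✗ (fails at j=3)
  i=4: ✗ (fails at j=4)
  i=5: ✗ (fails at j=6)
  i=6: ✗ (fails at j=6)
  i=7: ✗ (fails at j=8)
  i=8: ✗ (fails at j=8)
  i=9: ✗ (fails at j=9)

none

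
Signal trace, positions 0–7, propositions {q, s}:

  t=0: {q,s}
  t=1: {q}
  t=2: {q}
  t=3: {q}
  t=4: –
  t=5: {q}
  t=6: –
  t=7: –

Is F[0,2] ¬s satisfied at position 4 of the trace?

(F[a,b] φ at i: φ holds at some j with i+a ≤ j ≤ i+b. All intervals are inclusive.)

Yes

Check ¬s at each j in [4,6]:
  j=4: true
  j=5: true
  j=6: true
Found at j=4 → formula holds.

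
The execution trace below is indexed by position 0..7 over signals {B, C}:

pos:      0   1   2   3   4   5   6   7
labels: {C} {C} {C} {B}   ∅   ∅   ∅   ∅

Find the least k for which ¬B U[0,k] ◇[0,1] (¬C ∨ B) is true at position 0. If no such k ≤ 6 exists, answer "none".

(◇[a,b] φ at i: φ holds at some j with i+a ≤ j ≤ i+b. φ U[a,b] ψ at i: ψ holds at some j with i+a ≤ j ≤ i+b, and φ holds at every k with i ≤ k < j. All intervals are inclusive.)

Need earliest j ≥ 0 with ◇[0,1] (¬C ∨ B), and ¬B at every k in [0,j-1].
  j=0: rhs fails.
  j=1: rhs fails.
  j=2: rhs holds; lhs holds on [0,1]. k = 2.

2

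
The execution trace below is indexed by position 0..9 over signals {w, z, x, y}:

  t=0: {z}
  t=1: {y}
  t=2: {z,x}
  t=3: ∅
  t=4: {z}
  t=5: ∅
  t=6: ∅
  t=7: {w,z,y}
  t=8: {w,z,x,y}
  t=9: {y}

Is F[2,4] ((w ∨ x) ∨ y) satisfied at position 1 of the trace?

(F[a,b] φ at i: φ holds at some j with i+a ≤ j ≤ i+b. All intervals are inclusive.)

No

Check ((w ∨ x) ∨ y) at each j in [3,5]:
  j=3: false
  j=4: false
  j=5: false
No position in the window satisfies it → formula fails.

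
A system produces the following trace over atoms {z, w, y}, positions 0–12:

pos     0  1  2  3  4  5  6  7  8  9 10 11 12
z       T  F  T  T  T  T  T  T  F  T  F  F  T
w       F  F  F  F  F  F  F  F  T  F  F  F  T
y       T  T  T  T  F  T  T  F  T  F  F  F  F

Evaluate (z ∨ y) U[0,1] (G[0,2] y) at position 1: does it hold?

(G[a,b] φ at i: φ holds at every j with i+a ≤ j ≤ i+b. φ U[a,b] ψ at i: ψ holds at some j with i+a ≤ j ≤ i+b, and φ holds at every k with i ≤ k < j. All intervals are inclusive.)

True

Need some j in [1,2] with G[0,2] y, and (z ∨ y) at every k in [1,j-1].
  j=1: G[0,2] y holds; no prefix to check → satisfied.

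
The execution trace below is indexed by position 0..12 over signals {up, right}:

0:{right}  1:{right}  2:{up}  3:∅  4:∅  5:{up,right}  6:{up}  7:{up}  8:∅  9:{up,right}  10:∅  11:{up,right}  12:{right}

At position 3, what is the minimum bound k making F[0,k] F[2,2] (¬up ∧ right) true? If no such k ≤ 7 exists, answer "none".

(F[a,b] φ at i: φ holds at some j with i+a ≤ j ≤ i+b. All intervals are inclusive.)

7

Scan j = 3,4,… for F[2,2] (¬up ∧ right):
  j=3: fails
  j=4: fails
  j=5: fails
  j=6: fails
  j=7: fails
  j=8: fails
  j=9: fails
  j=10: holds
First hit at j=10, so smallest k = 10-3 = 7.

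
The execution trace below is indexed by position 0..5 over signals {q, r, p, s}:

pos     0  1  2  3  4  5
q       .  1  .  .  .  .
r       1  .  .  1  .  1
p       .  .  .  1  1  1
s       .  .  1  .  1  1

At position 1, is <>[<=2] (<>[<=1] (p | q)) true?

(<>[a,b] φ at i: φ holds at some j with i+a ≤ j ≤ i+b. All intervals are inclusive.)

True

Check <>[<=1] (p | q) at each j in [1,3]:
  j=1: holds (witness at 1)
  j=2: holds (witness at 3)
  j=3: holds (witness at 3)
Found at j=1 → formula holds.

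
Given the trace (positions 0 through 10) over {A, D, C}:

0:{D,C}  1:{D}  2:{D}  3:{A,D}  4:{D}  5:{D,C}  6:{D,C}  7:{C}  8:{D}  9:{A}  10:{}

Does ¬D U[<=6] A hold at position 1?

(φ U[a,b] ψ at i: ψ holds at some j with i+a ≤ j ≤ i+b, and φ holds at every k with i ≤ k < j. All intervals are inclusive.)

False

Need some j in [1,7] with A, and ¬D at every k in [1,j-1].
  j=1: A false.
  j=2: A false.
  j=3: A holds, but ¬D fails at k=1 → not this j.
  j=4: A false.
  j=5: A false.
  j=6: A false.
  j=7: A false.
No j in the window works → until fails.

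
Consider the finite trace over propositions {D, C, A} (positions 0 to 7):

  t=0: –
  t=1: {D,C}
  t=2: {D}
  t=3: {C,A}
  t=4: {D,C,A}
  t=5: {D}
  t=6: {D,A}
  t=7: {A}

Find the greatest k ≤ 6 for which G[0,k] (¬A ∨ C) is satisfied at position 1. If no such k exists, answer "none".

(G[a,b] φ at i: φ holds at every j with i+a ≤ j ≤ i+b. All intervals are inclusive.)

(¬A ∨ C) must hold from j=1 onward; find where it first fails.
  j=1: holds
  j=2: holds
  j=3: holds
  j=4: holds
  j=5: holds
  j=6: fails
Holds on [1,5], so largest k = 4.

4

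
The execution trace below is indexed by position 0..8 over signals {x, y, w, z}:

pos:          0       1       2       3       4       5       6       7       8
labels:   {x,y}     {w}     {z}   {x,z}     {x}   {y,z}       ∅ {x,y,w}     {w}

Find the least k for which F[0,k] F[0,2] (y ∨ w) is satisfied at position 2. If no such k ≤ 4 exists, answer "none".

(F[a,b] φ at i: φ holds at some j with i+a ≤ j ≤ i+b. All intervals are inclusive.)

1

Scan j = 2,3,… for F[0,2] (y ∨ w):
  j=2: fails
  j=3: holds
First hit at j=3, so smallest k = 3-2 = 1.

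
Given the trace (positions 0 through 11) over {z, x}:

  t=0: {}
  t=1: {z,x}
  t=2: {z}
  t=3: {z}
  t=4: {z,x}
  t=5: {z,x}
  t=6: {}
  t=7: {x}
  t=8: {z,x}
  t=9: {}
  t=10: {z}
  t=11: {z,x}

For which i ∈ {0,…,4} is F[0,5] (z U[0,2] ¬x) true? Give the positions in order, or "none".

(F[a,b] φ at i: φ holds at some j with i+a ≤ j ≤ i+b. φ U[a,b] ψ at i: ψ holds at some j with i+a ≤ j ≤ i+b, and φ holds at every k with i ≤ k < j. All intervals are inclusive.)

0, 1, 2, 3, 4

Evaluate at each i in [0,4]:
  i=0: ✓ (witness j=0)
  i=1: ✓ (witness j=1)
  i=2: ✓ (witness j=2)
  i=3: ✓ (witness j=3)
  i=4: ✓ (witness j=4)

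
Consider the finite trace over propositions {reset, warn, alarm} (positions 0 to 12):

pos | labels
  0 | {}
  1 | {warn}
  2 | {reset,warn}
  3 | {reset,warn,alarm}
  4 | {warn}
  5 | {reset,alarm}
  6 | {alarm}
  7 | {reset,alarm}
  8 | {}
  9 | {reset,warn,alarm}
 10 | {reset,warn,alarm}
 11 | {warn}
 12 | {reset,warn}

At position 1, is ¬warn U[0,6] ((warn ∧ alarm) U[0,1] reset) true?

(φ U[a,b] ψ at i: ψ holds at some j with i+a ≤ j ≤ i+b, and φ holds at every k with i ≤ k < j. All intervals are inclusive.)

Does not hold

Need some j in [1,7] with ((warn ∧ alarm) U[0,1] reset), and ¬warn at every k in [1,j-1].
  j=1: ((warn ∧ alarm) U[0,1] reset) — fails.
  j=2: ((warn ∧ alarm) U[0,1] reset) holds, but ¬warn fails at k=1 → not this j.
  j=3: ((warn ∧ alarm) U[0,1] reset) holds, but ¬warn fails at k=1 → not this j.
  j=4: ((warn ∧ alarm) U[0,1] reset) — fails.
  j=5: ((warn ∧ alarm) U[0,1] reset) holds, but ¬warn fails at k=1 → not this j.
  j=6: ((warn ∧ alarm) U[0,1] reset) — fails.
  j=7: ((warn ∧ alarm) U[0,1] reset) holds, but ¬warn fails at k=1 → not this j.
No j in the window works → until fails.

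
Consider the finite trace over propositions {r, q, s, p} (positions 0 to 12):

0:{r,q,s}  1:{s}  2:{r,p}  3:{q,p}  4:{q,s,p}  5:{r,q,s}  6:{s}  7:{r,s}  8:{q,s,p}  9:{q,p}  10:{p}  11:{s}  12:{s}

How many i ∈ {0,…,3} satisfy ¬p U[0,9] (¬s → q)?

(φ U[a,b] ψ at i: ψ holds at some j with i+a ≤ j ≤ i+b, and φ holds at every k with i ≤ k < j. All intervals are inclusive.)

3

Evaluate at each i in [0,3]:
  i=0: ✓ (rhs at j=0)
  i=1: ✓ (rhs at j=1)
  i=2: ✗ (lhs fails at k=2 before rhs at j=3)
  i=3: ✓ (rhs at j=3)
Positions where it holds: {0, 1, 3} → 3.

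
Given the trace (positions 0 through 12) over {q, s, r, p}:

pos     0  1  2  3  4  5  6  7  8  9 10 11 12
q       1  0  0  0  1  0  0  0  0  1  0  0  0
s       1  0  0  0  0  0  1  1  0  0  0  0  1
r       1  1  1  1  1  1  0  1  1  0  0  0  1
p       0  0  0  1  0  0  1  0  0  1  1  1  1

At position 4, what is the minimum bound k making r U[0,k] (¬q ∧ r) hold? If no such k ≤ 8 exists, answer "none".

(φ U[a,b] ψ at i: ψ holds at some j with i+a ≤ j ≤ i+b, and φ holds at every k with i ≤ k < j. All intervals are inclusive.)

1

Need earliest j ≥ 4 with (¬q ∧ r), and r at every k in [4,j-1].
  j=4: rhs fails.
  j=5: rhs holds; lhs holds on [4,4]. k = 1.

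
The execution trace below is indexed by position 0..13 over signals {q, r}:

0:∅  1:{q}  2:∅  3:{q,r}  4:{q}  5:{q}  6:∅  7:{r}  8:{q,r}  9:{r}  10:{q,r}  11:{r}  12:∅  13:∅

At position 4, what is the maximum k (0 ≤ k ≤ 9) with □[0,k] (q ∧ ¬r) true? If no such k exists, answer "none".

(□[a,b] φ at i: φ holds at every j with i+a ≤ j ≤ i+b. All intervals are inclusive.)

(q ∧ ¬r) must hold from j=4 onward; find where it first fails.
  j=4: holds
  j=5: holds
  j=6: fails
Holds on [4,5], so largest k = 1.

1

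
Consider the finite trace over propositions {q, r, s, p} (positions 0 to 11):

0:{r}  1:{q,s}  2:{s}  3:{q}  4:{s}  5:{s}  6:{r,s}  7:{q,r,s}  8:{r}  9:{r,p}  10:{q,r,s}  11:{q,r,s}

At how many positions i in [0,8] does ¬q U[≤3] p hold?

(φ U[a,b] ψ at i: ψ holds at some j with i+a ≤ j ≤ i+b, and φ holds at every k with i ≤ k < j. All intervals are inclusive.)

Evaluate at each i in [0,8]:
  i=0: ✗ (no rhs in [0,3])
  i=1: ✗ (no rhs in [1,4])
  i=2: ✗ (no rhs in [2,5])
  i=3: ✗ (no rhs in [3,6])
  i=4: ✗ (no rhs in [4,7])
  i=5: ✗ (no rhs in [5,8])
  i=6: ✗ (lhs fails at k=7 before rhs at j=9)
  i=7: ✗ (lhs fails at k=7 before rhs at j=9)
  i=8: ✓ (rhs at j=9; lhs holds on [8,8])
Positions where it holds: {8} → 1.

1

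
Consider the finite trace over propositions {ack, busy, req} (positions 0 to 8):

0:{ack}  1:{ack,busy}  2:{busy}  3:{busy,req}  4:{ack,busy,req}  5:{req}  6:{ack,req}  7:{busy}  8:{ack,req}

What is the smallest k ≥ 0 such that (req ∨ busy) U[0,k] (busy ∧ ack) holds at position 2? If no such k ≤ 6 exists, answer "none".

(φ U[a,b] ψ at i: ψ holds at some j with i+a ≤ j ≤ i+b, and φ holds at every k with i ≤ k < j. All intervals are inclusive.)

2

Need earliest j ≥ 2 with (busy ∧ ack), and (req ∨ busy) at every k in [2,j-1].
  j=2: rhs fails.
  j=3: rhs fails.
  j=4: rhs holds; lhs holds on [2,3]. k = 2.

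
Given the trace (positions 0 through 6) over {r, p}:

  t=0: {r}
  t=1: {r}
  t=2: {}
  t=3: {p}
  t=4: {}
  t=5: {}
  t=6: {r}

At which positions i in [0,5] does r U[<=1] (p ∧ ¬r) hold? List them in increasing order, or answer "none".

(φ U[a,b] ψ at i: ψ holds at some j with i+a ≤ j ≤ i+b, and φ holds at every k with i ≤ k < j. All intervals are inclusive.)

Evaluate at each i in [0,5]:
  i=0: ✗ (no rhs in [0,1])
  i=1: ✗ (no rhs in [1,2])
  i=2: ✗ (lhs fails at k=2 before rhs at j=3)
  i=3: ✓ (rhs at j=3)
  i=4: ✗ (no rhs in [4,5])
  i=5: ✗ (no rhs in [5,6])

3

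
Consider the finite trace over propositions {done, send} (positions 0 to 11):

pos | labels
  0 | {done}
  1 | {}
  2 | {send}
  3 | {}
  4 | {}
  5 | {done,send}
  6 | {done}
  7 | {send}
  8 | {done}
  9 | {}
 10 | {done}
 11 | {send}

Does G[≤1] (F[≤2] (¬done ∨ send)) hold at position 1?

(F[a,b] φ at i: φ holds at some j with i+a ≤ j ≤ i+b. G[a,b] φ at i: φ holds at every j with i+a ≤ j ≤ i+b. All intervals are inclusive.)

Check F[≤2] (¬done ∨ send) at every j in [1,2]:
  j=1: holds (witness at 1)
  j=2: holds (witness at 2)
All positions satisfy it → formula holds.

Yes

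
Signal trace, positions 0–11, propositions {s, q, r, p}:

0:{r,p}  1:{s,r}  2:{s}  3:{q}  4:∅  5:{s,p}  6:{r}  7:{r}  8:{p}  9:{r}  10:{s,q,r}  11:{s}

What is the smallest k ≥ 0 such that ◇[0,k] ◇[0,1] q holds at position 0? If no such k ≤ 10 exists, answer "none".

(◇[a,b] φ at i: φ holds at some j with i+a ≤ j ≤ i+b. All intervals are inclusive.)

Scan j = 0,1,… for ◇[0,1] q:
  j=0: fails
  j=1: fails
  j=2: holds
First hit at j=2, so smallest k = 2-0 = 2.

2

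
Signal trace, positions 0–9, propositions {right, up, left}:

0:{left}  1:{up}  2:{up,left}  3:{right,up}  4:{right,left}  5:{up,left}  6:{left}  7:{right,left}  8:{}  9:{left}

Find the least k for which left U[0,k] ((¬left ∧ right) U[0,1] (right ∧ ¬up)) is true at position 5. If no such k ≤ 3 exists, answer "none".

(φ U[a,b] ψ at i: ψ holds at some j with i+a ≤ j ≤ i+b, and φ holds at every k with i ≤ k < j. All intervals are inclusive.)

Need earliest j ≥ 5 with ((¬left ∧ right) U[0,1] (right ∧ ¬up)), and left at every k in [5,j-1].
  j=5: rhs fails.
  j=6: rhs fails.
  j=7: rhs holds; lhs holds on [5,6]. k = 2.

2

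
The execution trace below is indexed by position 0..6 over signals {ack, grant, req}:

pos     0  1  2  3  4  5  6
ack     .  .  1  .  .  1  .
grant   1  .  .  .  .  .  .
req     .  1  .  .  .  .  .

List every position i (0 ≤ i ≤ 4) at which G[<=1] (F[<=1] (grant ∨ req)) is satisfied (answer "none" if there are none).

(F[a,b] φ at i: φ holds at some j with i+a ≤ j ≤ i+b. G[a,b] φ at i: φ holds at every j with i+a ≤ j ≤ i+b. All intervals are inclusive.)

0

Evaluate at each i in [0,4]:
  i=0: ✓ (all of [0,1])
  i=1: ✗ (fails at j=2)
  i=2: ✗ (fails at j=2)
  i=3: ✗ (fails at j=3)
  i=4: ✗ (fails at j=4)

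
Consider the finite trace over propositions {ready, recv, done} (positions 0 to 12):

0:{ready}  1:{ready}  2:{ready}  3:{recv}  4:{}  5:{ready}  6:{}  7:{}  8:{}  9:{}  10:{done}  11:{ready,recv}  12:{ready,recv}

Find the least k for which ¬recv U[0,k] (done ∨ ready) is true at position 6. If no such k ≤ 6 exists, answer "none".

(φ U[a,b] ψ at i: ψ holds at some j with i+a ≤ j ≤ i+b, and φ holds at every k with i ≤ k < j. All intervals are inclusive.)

4

Need earliest j ≥ 6 with (done ∨ ready), and ¬recv at every k in [6,j-1].
  j=6: rhs fails.
  j=7: rhs fails.
  j=8: rhs fails.
  j=9: rhs fails.
  j=10: rhs holds; lhs holds on [6,9]. k = 4.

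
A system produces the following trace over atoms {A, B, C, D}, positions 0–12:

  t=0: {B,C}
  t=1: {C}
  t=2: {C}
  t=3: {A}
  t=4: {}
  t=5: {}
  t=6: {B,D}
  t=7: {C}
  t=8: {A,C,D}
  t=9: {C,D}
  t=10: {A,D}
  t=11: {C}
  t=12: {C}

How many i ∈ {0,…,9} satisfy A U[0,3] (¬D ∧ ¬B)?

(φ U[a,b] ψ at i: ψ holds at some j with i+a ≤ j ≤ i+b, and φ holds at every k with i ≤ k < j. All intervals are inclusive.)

Evaluate at each i in [0,9]:
  i=0: ✗ (lhs fails at k=0 before rhs at j=1)
  i=1: ✓ (rhs at j=1)
  i=2: ✓ (rhs at j=2)
  i=3: ✓ (rhs at j=3)
  i=4: ✓ (rhs at j=4)
  i=5: ✓ (rhs at j=5)
  i=6: ✗ (lhs fails at k=6 before rhs at j=7)
  i=7: ✓ (rhs at j=7)
  i=8: ✗ (lhs fails at k=9 before rhs at j=11)
  i=9: ✗ (lhs fails at k=9 before rhs at j=11)
Positions where it holds: {1, 2, 3, 4, 5, 7} → 6.

6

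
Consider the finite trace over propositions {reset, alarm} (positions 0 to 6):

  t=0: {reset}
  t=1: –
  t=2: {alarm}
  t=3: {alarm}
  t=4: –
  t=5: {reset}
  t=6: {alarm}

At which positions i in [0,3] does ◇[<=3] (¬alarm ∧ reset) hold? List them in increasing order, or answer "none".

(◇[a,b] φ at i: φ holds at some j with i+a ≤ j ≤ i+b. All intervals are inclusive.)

0, 2, 3

Evaluate at each i in [0,3]:
  i=0: ✓ (witness j=0)
  i=1: ✗ (none in [1,4])
  i=2: ✓ (witness j=5)
  i=3: ✓ (witness j=5)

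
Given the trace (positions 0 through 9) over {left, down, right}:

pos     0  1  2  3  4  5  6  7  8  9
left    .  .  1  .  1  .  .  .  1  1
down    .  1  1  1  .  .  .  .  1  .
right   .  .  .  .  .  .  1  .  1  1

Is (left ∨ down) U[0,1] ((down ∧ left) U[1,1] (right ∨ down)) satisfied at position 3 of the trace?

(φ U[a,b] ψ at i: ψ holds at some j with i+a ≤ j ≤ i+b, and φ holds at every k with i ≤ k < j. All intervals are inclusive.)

Need some j in [3,4] with ((down ∧ left) U[1,1] (right ∨ down)), and (left ∨ down) at every k in [3,j-1].
  j=3: ((down ∧ left) U[1,1] (right ∨ down)) — fails.
  j=4: ((down ∧ left) U[1,1] (right ∨ down)) — fails.
No j in the window works → until fails.

Does not hold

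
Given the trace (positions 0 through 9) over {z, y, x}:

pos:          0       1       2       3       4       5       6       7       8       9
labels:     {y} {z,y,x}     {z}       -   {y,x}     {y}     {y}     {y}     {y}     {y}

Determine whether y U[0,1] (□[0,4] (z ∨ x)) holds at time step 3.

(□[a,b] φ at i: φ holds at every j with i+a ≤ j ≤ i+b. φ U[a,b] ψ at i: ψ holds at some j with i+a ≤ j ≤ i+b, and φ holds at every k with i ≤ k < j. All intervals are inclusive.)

False

Need some j in [3,4] with □[0,4] (z ∨ x), and y at every k in [3,j-1].
  j=3: □[0,4] (z ∨ x) — fails at 3.
  j=4: □[0,4] (z ∨ x) — fails at 5.
No j in the window works → until fails.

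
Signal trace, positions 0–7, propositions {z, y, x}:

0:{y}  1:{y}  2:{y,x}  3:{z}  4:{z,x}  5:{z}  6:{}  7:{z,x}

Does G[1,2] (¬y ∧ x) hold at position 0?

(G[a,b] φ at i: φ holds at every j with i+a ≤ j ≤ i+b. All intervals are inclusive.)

Check (¬y ∧ x) at every j in [1,2]:
  j=1: false
  j=2: false
Fails at j=1 → formula fails.

False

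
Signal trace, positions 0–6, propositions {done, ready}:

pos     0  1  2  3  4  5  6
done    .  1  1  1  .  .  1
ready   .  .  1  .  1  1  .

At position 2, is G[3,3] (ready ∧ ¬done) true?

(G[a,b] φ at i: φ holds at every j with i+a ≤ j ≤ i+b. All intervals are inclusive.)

Holds

Check (ready ∧ ¬done) at every j in [5,5]:
  j=5: true
All positions satisfy it → formula holds.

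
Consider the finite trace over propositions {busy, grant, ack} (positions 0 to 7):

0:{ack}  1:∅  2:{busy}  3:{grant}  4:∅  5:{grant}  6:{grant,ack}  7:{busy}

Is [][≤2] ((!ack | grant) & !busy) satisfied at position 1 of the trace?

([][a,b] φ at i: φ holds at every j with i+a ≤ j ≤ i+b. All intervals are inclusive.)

Check ((!ack | grant) & !busy) at every j in [1,3]:
  j=1: true
  j=2: false
  j=3: true
Fails at j=2 → formula fails.

Does not hold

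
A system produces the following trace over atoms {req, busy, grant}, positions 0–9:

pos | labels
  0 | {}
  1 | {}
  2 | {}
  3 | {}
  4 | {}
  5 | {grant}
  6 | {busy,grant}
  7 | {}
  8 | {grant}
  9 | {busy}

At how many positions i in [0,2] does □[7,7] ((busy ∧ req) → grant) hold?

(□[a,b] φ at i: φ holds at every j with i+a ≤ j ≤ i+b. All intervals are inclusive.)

Evaluate at each i in [0,2]:
  i=0: ✓ (all of [7,7])
  i=1: ✓ (all of [8,8])
  i=2: ✓ (all of [9,9])
Positions where it holds: {0, 1, 2} → 3.

3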